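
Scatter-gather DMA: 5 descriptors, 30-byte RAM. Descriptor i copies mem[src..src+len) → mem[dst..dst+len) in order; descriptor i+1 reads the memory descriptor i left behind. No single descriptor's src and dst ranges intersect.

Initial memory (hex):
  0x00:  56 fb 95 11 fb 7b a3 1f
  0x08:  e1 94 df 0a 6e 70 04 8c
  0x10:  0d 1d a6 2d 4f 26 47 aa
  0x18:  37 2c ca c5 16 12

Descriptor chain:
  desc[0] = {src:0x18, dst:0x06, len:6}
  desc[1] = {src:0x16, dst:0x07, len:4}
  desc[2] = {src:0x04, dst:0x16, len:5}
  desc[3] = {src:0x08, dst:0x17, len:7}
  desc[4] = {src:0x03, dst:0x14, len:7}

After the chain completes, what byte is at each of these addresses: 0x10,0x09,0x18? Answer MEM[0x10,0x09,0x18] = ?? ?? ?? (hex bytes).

[0] 0x18->0x06 len=6 : 37 2c ca c5 16 12
[1] 0x16->0x07 len=4 : 47 aa 37 2c
[2] 0x04->0x16 len=5 : fb 7b 37 47 aa
[3] 0x08->0x17 len=7 : aa 37 2c 12 6e 70 04
[4] 0x03->0x14 len=7 : 11 fb 7b 37 47 aa 37
query mem[0x10]=0x0d, mem[0x09]=0x37, mem[0x18]=0x47

MEM[0x10,0x09,0x18] = 0d 37 47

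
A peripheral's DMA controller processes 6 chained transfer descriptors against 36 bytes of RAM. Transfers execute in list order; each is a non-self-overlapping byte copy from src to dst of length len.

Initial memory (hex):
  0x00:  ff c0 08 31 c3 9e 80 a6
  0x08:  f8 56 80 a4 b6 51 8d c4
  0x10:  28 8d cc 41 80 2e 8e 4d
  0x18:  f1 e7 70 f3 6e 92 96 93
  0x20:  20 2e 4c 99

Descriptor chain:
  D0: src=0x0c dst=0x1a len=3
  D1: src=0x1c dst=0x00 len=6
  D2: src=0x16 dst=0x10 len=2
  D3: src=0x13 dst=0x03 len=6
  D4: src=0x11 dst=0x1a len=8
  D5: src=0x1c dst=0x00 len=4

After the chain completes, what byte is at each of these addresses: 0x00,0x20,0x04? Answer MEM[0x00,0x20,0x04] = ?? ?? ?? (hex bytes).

MEM[0x00,0x20,0x04] = 41 4d 80

#0 dst[0x1a+3] := {0xb6,0x51,0x8d}
#1 dst[0x00+6] := {0x8d,0x92,0x96,0x93,0x20,0x2e}
#2 dst[0x10+2] := {0x8e,0x4d}
#3 dst[0x03+6] := {0x41,0x80,0x2e,0x8e,0x4d,0xf1}
#4 dst[0x1a+8] := {0x4d,0xcc,0x41,0x80,0x2e,0x8e,0x4d,0xf1}
#5 dst[0x00+4] := {0x41,0x80,0x2e,0x8e}
query mem[0x00]=0x41, mem[0x20]=0x4d, mem[0x04]=0x80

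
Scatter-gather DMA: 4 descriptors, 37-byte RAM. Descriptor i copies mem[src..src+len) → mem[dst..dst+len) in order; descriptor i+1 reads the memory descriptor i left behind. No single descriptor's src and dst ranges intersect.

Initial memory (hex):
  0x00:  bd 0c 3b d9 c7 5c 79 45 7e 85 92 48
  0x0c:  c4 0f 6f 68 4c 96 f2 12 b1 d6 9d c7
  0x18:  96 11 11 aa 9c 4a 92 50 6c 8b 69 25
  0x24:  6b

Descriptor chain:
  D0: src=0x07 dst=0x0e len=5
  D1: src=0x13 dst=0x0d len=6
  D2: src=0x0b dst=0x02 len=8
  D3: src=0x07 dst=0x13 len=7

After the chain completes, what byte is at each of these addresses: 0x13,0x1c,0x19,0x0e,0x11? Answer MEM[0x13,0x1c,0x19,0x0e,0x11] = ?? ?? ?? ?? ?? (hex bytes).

#0 dst[0x0e+5] := {0x45,0x7e,0x85,0x92,0x48}
#1 dst[0x0d+6] := {0x12,0xb1,0xd6,0x9d,0xc7,0x96}
#2 dst[0x02+8] := {0x48,0xc4,0x12,0xb1,0xd6,0x9d,0xc7,0x96}
#3 dst[0x13+7] := {0x9d,0xc7,0x96,0x92,0x48,0xc4,0x12}
query mem[0x13]=0x9d, mem[0x1c]=0x9c, mem[0x19]=0x12, mem[0x0e]=0xb1, mem[0x11]=0xc7

MEM[0x13,0x1c,0x19,0x0e,0x11] = 9d 9c 12 b1 c7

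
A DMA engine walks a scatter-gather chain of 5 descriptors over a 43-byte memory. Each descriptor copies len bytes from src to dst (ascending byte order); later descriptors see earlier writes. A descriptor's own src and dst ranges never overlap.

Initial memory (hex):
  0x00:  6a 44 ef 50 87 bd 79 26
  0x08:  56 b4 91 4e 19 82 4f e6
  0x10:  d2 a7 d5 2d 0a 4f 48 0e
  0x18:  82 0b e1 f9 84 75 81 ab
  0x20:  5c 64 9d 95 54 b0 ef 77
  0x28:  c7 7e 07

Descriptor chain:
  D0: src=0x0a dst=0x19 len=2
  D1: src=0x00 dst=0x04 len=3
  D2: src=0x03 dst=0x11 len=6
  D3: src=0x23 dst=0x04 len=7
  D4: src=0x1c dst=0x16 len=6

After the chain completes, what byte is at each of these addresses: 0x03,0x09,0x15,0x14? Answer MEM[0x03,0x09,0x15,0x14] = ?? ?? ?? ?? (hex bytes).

D0: mem[0x19..0x1a] <- [91 4e]
D1: mem[0x04..0x06] <- [6a 44 ef]
D2: mem[0x11..0x16] <- [50 6a 44 ef 26 56]
D3: mem[0x04..0x0a] <- [95 54 b0 ef 77 c7 7e]
D4: mem[0x16..0x1b] <- [84 75 81 ab 5c 64]
query mem[0x03]=0x50, mem[0x09]=0xc7, mem[0x15]=0x26, mem[0x14]=0xef

MEM[0x03,0x09,0x15,0x14] = 50 c7 26 ef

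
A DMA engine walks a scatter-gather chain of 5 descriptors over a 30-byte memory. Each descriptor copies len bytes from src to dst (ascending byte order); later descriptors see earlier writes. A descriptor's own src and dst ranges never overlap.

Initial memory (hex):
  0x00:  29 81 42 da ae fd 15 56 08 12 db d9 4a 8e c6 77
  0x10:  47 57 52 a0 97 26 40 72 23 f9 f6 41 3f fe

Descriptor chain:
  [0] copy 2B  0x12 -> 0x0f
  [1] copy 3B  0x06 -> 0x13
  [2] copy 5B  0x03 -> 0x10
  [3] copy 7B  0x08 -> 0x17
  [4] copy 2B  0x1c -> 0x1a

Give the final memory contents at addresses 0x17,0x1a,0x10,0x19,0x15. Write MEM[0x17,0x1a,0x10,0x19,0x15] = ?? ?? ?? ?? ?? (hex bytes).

#0 dst[0x0f+2] := {0x52,0xa0}
#1 dst[0x13+3] := {0x15,0x56,0x08}
#2 dst[0x10+5] := {0xda,0xae,0xfd,0x15,0x56}
#3 dst[0x17+7] := {0x08,0x12,0xdb,0xd9,0x4a,0x8e,0xc6}
#4 dst[0x1a+2] := {0x8e,0xc6}
query mem[0x17]=0x08, mem[0x1a]=0x8e, mem[0x10]=0xda, mem[0x19]=0xdb, mem[0x15]=0x08

MEM[0x17,0x1a,0x10,0x19,0x15] = 08 8e da db 08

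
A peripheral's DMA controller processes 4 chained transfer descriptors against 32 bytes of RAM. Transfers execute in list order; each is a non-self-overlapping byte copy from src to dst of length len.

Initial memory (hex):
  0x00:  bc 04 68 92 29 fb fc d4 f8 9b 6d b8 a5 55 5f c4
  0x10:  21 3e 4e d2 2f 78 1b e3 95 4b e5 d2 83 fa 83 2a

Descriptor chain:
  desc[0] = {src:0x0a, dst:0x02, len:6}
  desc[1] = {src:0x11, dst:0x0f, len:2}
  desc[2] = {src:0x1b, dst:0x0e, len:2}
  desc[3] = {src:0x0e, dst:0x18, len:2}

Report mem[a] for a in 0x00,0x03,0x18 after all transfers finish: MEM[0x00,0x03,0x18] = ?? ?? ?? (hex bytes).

  after D0: wrote 6B at 0x02 = 6db8a5555fc4
  after D1: wrote 2B at 0x0f = 3e4e
  after D2: wrote 2B at 0x0e = d283
  after D3: wrote 2B at 0x18 = d283
query mem[0x00]=0xbc, mem[0x03]=0xb8, mem[0x18]=0xd2

MEM[0x00,0x03,0x18] = bc b8 d2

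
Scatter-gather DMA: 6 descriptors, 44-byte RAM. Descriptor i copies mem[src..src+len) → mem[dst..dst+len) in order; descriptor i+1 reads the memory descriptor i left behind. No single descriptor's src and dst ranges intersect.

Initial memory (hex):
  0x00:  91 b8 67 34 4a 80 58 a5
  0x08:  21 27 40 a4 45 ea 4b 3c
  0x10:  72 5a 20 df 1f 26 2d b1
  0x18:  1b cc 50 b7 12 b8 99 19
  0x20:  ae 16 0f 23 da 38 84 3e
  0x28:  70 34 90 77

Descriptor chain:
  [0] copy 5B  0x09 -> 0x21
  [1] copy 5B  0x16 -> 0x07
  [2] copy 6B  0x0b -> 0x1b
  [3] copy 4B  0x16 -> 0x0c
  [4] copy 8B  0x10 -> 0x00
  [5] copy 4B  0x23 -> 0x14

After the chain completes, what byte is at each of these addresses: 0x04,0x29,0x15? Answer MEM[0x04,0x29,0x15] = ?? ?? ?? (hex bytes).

#0 dst[0x21+5] := {0x27,0x40,0xa4,0x45,0xea}
#1 dst[0x07+5] := {0x2d,0xb1,0x1b,0xcc,0x50}
#2 dst[0x1b+6] := {0x50,0x45,0xea,0x4b,0x3c,0x72}
#3 dst[0x0c+4] := {0x2d,0xb1,0x1b,0xcc}
#4 dst[0x00+8] := {0x72,0x5a,0x20,0xdf,0x1f,0x26,0x2d,0xb1}
#5 dst[0x14+4] := {0xa4,0x45,0xea,0x84}
query mem[0x04]=0x1f, mem[0x29]=0x34, mem[0x15]=0x45

MEM[0x04,0x29,0x15] = 1f 34 45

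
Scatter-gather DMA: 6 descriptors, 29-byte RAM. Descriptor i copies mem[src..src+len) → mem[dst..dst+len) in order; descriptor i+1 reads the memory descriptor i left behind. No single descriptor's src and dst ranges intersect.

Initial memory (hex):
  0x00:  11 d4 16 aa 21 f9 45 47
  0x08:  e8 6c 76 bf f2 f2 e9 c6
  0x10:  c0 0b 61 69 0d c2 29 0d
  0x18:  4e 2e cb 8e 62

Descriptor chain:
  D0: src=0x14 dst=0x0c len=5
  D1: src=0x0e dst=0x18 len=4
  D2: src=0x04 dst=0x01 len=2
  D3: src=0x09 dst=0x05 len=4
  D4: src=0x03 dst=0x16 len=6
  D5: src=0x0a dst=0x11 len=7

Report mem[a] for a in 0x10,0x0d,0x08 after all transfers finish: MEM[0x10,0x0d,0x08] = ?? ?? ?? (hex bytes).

MEM[0x10,0x0d,0x08] = 4e c2 0d

  after D0: wrote 5B at 0x0c = 0dc2290d4e
  after D1: wrote 4B at 0x18 = 290d4e0b
  after D2: wrote 2B at 0x01 = 21f9
  after D3: wrote 4B at 0x05 = 6c76bf0d
  after D4: wrote 6B at 0x16 = aa216c76bf0d
  after D5: wrote 7B at 0x11 = 76bf0dc2290d4e
query mem[0x10]=0x4e, mem[0x0d]=0xc2, mem[0x08]=0x0d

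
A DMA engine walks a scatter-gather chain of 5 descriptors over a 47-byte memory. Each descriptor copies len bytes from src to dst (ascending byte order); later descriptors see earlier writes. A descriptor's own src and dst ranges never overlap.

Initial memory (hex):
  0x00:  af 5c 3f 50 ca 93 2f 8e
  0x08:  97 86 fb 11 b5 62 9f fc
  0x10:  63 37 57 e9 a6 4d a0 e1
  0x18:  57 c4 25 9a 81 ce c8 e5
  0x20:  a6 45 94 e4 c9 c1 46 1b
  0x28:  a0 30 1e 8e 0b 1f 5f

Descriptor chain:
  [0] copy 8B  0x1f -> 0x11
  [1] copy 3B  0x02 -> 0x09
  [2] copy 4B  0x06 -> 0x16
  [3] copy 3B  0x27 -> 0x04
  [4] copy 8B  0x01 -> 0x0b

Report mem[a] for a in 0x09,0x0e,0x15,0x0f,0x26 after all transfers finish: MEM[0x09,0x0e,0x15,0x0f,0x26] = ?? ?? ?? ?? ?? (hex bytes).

#0 dst[0x11+8] := {0xe5,0xa6,0x45,0x94,0xe4,0xc9,0xc1,0x46}
#1 dst[0x09+3] := {0x3f,0x50,0xca}
#2 dst[0x16+4] := {0x2f,0x8e,0x97,0x3f}
#3 dst[0x04+3] := {0x1b,0xa0,0x30}
#4 dst[0x0b+8] := {0x5c,0x3f,0x50,0x1b,0xa0,0x30,0x8e,0x97}
query mem[0x09]=0x3f, mem[0x0e]=0x1b, mem[0x15]=0xe4, mem[0x0f]=0xa0, mem[0x26]=0x46

MEM[0x09,0x0e,0x15,0x0f,0x26] = 3f 1b e4 a0 46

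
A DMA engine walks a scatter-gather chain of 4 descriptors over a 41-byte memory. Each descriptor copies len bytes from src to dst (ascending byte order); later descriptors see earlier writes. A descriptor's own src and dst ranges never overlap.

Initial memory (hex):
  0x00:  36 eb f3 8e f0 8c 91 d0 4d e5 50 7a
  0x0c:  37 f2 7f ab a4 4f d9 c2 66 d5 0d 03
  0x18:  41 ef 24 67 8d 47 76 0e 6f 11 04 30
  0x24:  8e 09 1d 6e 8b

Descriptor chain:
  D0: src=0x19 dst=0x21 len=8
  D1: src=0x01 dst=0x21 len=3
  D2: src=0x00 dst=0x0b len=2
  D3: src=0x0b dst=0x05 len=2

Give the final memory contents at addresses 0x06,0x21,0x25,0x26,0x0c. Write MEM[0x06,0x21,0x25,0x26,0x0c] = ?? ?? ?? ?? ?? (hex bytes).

D0: mem[0x21..0x28] <- [ef 24 67 8d 47 76 0e 6f]
D1: mem[0x21..0x23] <- [eb f3 8e]
D2: mem[0x0b..0x0c] <- [36 eb]
D3: mem[0x05..0x06] <- [36 eb]
query mem[0x06]=0xeb, mem[0x21]=0xeb, mem[0x25]=0x47, mem[0x26]=0x76, mem[0x0c]=0xeb

MEM[0x06,0x21,0x25,0x26,0x0c] = eb eb 47 76 eb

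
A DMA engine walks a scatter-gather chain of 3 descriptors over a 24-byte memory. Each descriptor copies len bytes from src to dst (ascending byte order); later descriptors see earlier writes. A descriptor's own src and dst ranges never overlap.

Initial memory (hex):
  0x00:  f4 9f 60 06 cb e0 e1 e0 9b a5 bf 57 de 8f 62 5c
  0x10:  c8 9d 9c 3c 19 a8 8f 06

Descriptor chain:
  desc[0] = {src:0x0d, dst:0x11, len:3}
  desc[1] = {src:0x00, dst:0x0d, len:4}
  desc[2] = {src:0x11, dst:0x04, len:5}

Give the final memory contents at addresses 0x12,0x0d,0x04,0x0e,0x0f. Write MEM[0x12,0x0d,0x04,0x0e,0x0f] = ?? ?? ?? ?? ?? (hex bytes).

MEM[0x12,0x0d,0x04,0x0e,0x0f] = 62 f4 8f 9f 60

  after D0: wrote 3B at 0x11 = 8f625c
  after D1: wrote 4B at 0x0d = f49f6006
  after D2: wrote 5B at 0x04 = 8f625c19a8
query mem[0x12]=0x62, mem[0x0d]=0xf4, mem[0x04]=0x8f, mem[0x0e]=0x9f, mem[0x0f]=0x60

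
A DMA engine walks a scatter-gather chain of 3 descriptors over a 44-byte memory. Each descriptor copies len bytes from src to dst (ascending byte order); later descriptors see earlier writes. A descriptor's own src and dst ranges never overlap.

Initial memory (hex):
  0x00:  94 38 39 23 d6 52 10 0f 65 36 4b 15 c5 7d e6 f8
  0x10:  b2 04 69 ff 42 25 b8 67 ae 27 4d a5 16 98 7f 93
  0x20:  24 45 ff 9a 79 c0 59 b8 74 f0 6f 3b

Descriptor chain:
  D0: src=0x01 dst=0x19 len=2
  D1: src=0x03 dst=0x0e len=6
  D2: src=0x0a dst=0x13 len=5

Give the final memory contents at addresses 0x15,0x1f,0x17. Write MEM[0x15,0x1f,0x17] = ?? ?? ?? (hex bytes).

MEM[0x15,0x1f,0x17] = c5 93 23

[0] 0x01->0x19 len=2 : 38 39
[1] 0x03->0x0e len=6 : 23 d6 52 10 0f 65
[2] 0x0a->0x13 len=5 : 4b 15 c5 7d 23
query mem[0x15]=0xc5, mem[0x1f]=0x93, mem[0x17]=0x23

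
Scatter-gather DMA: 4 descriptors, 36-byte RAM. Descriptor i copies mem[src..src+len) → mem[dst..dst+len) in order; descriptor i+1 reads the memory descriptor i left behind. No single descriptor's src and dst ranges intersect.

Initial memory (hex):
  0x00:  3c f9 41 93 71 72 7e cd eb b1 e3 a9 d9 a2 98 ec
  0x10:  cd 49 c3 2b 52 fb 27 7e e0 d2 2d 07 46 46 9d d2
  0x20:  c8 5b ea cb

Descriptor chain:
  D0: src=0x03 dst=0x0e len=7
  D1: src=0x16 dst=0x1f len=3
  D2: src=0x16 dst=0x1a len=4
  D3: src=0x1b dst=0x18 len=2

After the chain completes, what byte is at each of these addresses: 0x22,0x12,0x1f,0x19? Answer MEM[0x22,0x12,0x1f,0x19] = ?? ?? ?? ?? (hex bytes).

[0] 0x03->0x0e len=7 : 93 71 72 7e cd eb b1
[1] 0x16->0x1f len=3 : 27 7e e0
[2] 0x16->0x1a len=4 : 27 7e e0 d2
[3] 0x1b->0x18 len=2 : 7e e0
query mem[0x22]=0xea, mem[0x12]=0xcd, mem[0x1f]=0x27, mem[0x19]=0xe0

MEM[0x22,0x12,0x1f,0x19] = ea cd 27 e0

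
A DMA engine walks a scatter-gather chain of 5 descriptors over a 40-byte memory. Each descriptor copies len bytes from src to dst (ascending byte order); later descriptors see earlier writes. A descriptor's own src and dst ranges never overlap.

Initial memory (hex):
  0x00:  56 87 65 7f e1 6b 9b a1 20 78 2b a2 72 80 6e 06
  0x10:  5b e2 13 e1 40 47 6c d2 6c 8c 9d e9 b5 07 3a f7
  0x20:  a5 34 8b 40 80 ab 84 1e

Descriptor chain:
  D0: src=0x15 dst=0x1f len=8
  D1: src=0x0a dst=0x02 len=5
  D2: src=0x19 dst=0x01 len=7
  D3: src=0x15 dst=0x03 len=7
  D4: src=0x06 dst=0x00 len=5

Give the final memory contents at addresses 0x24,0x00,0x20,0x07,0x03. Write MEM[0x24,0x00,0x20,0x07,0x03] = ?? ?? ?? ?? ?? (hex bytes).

D0: mem[0x1f..0x26] <- [47 6c d2 6c 8c 9d e9 b5]
D1: mem[0x02..0x06] <- [2b a2 72 80 6e]
D2: mem[0x01..0x07] <- [8c 9d e9 b5 07 3a 47]
D3: mem[0x03..0x09] <- [47 6c d2 6c 8c 9d e9]
D4: mem[0x00..0x04] <- [6c 8c 9d e9 2b]
query mem[0x24]=0x9d, mem[0x00]=0x6c, mem[0x20]=0x6c, mem[0x07]=0x8c, mem[0x03]=0xe9

MEM[0x24,0x00,0x20,0x07,0x03] = 9d 6c 6c 8c e9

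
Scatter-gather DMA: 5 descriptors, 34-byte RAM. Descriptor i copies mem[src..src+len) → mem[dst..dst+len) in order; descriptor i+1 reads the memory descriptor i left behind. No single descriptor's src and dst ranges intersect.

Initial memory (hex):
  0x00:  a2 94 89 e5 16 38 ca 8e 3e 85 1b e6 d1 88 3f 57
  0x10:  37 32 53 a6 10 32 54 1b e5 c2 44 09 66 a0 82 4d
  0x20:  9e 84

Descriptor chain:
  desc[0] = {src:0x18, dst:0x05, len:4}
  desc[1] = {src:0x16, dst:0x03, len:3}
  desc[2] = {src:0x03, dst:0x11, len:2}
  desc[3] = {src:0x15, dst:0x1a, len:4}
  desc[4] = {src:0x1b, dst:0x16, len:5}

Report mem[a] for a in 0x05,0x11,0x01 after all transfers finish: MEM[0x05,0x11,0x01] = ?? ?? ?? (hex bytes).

MEM[0x05,0x11,0x01] = e5 54 94

  after D0: wrote 4B at 0x05 = e5c24409
  after D1: wrote 3B at 0x03 = 541be5
  after D2: wrote 2B at 0x11 = 541b
  after D3: wrote 4B at 0x1a = 32541be5
  after D4: wrote 5B at 0x16 = 541be5824d
query mem[0x05]=0xe5, mem[0x11]=0x54, mem[0x01]=0x94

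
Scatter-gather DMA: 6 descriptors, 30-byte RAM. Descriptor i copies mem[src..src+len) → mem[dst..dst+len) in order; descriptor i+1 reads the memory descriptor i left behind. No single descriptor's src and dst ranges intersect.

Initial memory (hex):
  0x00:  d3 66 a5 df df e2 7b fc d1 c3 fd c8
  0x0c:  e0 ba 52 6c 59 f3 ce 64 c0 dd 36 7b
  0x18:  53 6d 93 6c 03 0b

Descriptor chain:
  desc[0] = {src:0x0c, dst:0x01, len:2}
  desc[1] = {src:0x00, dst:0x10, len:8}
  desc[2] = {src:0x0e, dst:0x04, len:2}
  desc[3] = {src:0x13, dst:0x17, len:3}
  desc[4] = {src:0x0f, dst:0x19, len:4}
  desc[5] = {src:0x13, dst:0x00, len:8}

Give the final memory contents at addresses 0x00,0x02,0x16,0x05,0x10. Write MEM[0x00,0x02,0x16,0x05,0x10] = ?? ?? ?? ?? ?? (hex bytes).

[0] 0x0c->0x01 len=2 : e0 ba
[1] 0x00->0x10 len=8 : d3 e0 ba df df e2 7b fc
[2] 0x0e->0x04 len=2 : 52 6c
[3] 0x13->0x17 len=3 : df df e2
[4] 0x0f->0x19 len=4 : 6c d3 e0 ba
[5] 0x13->0x00 len=8 : df df e2 7b df df 6c d3
query mem[0x00]=0xdf, mem[0x02]=0xe2, mem[0x16]=0x7b, mem[0x05]=0xdf, mem[0x10]=0xd3

MEM[0x00,0x02,0x16,0x05,0x10] = df e2 7b df d3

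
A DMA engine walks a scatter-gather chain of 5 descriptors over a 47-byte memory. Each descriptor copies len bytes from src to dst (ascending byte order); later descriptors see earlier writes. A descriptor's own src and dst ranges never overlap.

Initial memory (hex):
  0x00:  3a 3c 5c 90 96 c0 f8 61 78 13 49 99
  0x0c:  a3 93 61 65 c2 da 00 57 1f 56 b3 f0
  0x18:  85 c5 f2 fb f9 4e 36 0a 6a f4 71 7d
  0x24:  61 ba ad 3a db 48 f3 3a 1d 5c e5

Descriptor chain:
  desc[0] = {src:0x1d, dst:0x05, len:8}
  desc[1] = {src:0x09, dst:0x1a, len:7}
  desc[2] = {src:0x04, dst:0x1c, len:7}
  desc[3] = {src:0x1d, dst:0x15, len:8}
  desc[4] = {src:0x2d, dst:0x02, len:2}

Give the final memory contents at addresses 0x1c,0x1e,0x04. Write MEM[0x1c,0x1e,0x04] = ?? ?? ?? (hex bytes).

MEM[0x1c,0x1e,0x04] = 61 36 96

[0] 0x1d->0x05 len=8 : 4e 36 0a 6a f4 71 7d 61
[1] 0x09->0x1a len=7 : f4 71 7d 61 93 61 65
[2] 0x04->0x1c len=7 : 96 4e 36 0a 6a f4 71
[3] 0x1d->0x15 len=8 : 4e 36 0a 6a f4 71 7d 61
[4] 0x2d->0x02 len=2 : 5c e5
query mem[0x1c]=0x61, mem[0x1e]=0x36, mem[0x04]=0x96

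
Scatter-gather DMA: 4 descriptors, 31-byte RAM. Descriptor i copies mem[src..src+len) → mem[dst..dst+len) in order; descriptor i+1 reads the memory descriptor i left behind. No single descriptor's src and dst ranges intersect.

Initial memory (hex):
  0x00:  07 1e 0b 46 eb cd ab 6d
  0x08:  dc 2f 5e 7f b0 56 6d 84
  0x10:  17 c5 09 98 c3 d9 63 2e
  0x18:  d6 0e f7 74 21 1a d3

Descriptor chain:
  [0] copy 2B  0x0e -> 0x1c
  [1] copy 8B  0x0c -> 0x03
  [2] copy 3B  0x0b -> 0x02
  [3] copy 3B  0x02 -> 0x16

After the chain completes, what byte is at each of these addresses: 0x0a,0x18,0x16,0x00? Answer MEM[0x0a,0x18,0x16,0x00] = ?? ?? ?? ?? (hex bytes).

[0] 0x0e->0x1c len=2 : 6d 84
[1] 0x0c->0x03 len=8 : b0 56 6d 84 17 c5 09 98
[2] 0x0b->0x02 len=3 : 7f b0 56
[3] 0x02->0x16 len=3 : 7f b0 56
query mem[0x0a]=0x98, mem[0x18]=0x56, mem[0x16]=0x7f, mem[0x00]=0x07

MEM[0x0a,0x18,0x16,0x00] = 98 56 7f 07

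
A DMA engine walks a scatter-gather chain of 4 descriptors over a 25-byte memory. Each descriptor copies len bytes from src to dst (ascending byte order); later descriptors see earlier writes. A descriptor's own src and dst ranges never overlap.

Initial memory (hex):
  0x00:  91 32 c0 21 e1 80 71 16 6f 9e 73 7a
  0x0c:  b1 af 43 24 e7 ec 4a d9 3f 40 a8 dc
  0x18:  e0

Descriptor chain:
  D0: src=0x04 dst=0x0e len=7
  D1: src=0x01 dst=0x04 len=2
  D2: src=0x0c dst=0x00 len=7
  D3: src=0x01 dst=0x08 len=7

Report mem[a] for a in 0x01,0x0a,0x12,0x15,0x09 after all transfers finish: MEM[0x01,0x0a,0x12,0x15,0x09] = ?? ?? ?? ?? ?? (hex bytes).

  after D0: wrote 7B at 0x0e = e18071166f9e73
  after D1: wrote 2B at 0x04 = 32c0
  after D2: wrote 7B at 0x00 = b1afe18071166f
  after D3: wrote 7B at 0x08 = afe18071166f16
query mem[0x01]=0xaf, mem[0x0a]=0x80, mem[0x12]=0x6f, mem[0x15]=0x40, mem[0x09]=0xe1

MEM[0x01,0x0a,0x12,0x15,0x09] = af 80 6f 40 e1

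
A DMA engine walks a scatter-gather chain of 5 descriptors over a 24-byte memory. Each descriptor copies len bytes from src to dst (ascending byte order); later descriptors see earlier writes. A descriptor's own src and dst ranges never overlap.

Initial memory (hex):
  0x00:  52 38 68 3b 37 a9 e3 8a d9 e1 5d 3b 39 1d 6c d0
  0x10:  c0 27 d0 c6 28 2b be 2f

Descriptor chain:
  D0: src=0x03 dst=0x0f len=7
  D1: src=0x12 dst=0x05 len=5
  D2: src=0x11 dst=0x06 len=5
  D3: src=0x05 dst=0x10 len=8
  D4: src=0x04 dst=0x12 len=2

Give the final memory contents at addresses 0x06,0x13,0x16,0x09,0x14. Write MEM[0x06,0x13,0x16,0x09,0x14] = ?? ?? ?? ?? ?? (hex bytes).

MEM[0x06,0x13,0x16,0x09,0x14] = a9 e3 3b d9 d9

D0: mem[0x0f..0x15] <- [3b 37 a9 e3 8a d9 e1]
D1: mem[0x05..0x09] <- [e3 8a d9 e1 be]
D2: mem[0x06..0x0a] <- [a9 e3 8a d9 e1]
D3: mem[0x10..0x17] <- [e3 a9 e3 8a d9 e1 3b 39]
D4: mem[0x12..0x13] <- [37 e3]
query mem[0x06]=0xa9, mem[0x13]=0xe3, mem[0x16]=0x3b, mem[0x09]=0xd9, mem[0x14]=0xd9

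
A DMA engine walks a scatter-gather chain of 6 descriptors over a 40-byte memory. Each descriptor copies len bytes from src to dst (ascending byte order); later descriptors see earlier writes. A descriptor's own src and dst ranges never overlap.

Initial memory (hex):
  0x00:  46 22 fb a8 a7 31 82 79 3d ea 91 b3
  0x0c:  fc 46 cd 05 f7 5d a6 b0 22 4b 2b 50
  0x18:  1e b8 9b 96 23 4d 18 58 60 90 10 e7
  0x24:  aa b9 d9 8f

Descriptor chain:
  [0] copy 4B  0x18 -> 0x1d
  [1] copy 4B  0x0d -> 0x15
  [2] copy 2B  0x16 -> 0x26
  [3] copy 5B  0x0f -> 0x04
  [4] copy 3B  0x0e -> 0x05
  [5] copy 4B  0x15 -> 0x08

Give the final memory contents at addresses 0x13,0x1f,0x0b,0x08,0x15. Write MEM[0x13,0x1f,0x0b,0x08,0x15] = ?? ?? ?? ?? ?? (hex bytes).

[0] 0x18->0x1d len=4 : 1e b8 9b 96
[1] 0x0d->0x15 len=4 : 46 cd 05 f7
[2] 0x16->0x26 len=2 : cd 05
[3] 0x0f->0x04 len=5 : 05 f7 5d a6 b0
[4] 0x0e->0x05 len=3 : cd 05 f7
[5] 0x15->0x08 len=4 : 46 cd 05 f7
query mem[0x13]=0xb0, mem[0x1f]=0x9b, mem[0x0b]=0xf7, mem[0x08]=0x46, mem[0x15]=0x46

MEM[0x13,0x1f,0x0b,0x08,0x15] = b0 9b f7 46 46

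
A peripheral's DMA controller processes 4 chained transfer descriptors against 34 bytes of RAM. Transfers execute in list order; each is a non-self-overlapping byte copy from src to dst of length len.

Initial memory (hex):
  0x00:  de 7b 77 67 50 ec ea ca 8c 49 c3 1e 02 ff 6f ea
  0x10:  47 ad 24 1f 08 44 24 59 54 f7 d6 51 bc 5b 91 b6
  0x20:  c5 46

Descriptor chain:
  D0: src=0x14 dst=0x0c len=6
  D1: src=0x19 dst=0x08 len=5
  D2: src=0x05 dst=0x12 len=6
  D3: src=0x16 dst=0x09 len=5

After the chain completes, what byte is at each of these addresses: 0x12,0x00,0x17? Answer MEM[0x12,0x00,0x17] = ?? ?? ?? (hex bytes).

[0] 0x14->0x0c len=6 : 08 44 24 59 54 f7
[1] 0x19->0x08 len=5 : f7 d6 51 bc 5b
[2] 0x05->0x12 len=6 : ec ea ca f7 d6 51
[3] 0x16->0x09 len=5 : d6 51 54 f7 d6
query mem[0x12]=0xec, mem[0x00]=0xde, mem[0x17]=0x51

MEM[0x12,0x00,0x17] = ec de 51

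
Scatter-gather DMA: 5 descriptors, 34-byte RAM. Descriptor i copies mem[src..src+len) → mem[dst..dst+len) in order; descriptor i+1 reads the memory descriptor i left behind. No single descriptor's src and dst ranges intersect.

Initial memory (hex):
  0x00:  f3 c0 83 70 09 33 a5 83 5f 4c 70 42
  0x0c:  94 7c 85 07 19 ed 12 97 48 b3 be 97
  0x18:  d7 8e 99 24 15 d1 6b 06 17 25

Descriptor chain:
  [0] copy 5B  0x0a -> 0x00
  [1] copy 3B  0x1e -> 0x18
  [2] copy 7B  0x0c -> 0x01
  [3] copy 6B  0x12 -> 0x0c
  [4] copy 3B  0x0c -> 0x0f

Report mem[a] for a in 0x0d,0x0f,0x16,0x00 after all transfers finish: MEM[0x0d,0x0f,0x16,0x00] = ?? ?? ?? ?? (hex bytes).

#0 dst[0x00+5] := {0x70,0x42,0x94,0x7c,0x85}
#1 dst[0x18+3] := {0x6b,0x06,0x17}
#2 dst[0x01+7] := {0x94,0x7c,0x85,0x07,0x19,0xed,0x12}
#3 dst[0x0c+6] := {0x12,0x97,0x48,0xb3,0xbe,0x97}
#4 dst[0x0f+3] := {0x12,0x97,0x48}
query mem[0x0d]=0x97, mem[0x0f]=0x12, mem[0x16]=0xbe, mem[0x00]=0x70

MEM[0x0d,0x0f,0x16,0x00] = 97 12 be 70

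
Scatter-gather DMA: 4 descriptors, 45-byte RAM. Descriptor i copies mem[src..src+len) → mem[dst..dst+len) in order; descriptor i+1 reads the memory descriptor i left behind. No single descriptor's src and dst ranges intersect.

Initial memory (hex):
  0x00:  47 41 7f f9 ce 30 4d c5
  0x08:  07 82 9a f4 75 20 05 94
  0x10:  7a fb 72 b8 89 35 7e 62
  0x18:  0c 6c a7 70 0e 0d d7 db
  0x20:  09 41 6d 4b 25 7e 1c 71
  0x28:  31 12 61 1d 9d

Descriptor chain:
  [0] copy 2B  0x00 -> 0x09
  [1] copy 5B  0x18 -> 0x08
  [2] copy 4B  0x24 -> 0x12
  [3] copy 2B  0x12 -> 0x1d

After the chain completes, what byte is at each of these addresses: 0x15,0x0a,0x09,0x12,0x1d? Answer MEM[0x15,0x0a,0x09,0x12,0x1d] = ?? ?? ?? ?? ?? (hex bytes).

MEM[0x15,0x0a,0x09,0x12,0x1d] = 71 a7 6c 25 25

  after D0: wrote 2B at 0x09 = 4741
  after D1: wrote 5B at 0x08 = 0c6ca7700e
  after D2: wrote 4B at 0x12 = 257e1c71
  after D3: wrote 2B at 0x1d = 257e
query mem[0x15]=0x71, mem[0x0a]=0xa7, mem[0x09]=0x6c, mem[0x12]=0x25, mem[0x1d]=0x25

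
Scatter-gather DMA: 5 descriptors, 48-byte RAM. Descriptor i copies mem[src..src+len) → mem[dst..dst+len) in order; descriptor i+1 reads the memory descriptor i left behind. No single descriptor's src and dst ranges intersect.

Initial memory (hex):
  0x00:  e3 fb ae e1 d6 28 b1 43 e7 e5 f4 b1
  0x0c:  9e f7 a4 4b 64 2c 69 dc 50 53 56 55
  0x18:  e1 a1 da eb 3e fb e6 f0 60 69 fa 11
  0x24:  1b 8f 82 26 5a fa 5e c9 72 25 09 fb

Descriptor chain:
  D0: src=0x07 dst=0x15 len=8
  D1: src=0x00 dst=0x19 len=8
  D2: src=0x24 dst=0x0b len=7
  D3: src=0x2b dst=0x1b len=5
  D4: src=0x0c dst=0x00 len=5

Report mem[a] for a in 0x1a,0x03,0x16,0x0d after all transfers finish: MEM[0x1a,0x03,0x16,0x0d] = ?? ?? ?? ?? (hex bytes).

[0] 0x07->0x15 len=8 : 43 e7 e5 f4 b1 9e f7 a4
[1] 0x00->0x19 len=8 : e3 fb ae e1 d6 28 b1 43
[2] 0x24->0x0b len=7 : 1b 8f 82 26 5a fa 5e
[3] 0x2b->0x1b len=5 : c9 72 25 09 fb
[4] 0x0c->0x00 len=5 : 8f 82 26 5a fa
query mem[0x1a]=0xfb, mem[0x03]=0x5a, mem[0x16]=0xe7, mem[0x0d]=0x82

MEM[0x1a,0x03,0x16,0x0d] = fb 5a e7 82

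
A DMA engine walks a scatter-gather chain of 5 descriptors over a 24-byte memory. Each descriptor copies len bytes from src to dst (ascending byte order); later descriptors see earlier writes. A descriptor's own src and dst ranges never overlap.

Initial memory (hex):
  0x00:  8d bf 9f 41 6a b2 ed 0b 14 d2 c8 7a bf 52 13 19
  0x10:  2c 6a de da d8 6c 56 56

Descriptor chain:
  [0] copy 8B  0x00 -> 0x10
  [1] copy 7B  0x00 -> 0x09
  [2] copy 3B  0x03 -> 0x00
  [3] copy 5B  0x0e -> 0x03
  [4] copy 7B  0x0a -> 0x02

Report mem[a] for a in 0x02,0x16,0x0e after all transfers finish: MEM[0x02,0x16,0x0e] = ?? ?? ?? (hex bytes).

  after D0: wrote 8B at 0x10 = 8dbf9f416ab2ed0b
  after D1: wrote 7B at 0x09 = 8dbf9f416ab2ed
  after D2: wrote 3B at 0x00 = 416ab2
  after D3: wrote 5B at 0x03 = b2ed8dbf9f
  after D4: wrote 7B at 0x02 = bf9f416ab2ed8d
query mem[0x02]=0xbf, mem[0x16]=0xed, mem[0x0e]=0xb2

MEM[0x02,0x16,0x0e] = bf ed b2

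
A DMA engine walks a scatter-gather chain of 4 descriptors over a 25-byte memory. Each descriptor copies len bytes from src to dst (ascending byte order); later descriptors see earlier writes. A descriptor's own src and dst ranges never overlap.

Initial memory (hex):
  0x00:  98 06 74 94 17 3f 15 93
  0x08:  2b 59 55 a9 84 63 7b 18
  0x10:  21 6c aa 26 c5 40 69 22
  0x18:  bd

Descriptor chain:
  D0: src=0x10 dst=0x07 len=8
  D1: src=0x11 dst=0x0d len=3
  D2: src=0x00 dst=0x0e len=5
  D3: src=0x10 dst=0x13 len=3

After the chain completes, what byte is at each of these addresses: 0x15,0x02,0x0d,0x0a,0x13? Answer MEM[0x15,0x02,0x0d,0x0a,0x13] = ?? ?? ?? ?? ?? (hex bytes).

MEM[0x15,0x02,0x0d,0x0a,0x13] = 17 74 6c 26 74

  after D0: wrote 8B at 0x07 = 216caa26c5406922
  after D1: wrote 3B at 0x0d = 6caa26
  after D2: wrote 5B at 0x0e = 9806749417
  after D3: wrote 3B at 0x13 = 749417
query mem[0x15]=0x17, mem[0x02]=0x74, mem[0x0d]=0x6c, mem[0x0a]=0x26, mem[0x13]=0x74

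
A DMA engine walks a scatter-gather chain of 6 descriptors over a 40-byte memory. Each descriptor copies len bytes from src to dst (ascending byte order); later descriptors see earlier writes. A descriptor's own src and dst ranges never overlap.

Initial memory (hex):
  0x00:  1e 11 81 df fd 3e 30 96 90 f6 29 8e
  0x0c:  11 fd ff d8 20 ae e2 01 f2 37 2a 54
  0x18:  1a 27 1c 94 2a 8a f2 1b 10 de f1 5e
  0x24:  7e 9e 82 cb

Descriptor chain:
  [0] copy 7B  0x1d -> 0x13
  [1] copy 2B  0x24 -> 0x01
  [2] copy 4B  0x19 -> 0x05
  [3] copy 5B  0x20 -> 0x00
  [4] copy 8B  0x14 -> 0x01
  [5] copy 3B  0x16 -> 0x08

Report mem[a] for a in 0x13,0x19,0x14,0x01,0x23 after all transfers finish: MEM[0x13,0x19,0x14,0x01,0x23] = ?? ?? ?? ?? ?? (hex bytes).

D0: mem[0x13..0x19] <- [8a f2 1b 10 de f1 5e]
D1: mem[0x01..0x02] <- [7e 9e]
D2: mem[0x05..0x08] <- [5e 1c 94 2a]
D3: mem[0x00..0x04] <- [10 de f1 5e 7e]
D4: mem[0x01..0x08] <- [f2 1b 10 de f1 5e 1c 94]
D5: mem[0x08..0x0a] <- [10 de f1]
query mem[0x13]=0x8a, mem[0x19]=0x5e, mem[0x14]=0xf2, mem[0x01]=0xf2, mem[0x23]=0x5e

MEM[0x13,0x19,0x14,0x01,0x23] = 8a 5e f2 f2 5e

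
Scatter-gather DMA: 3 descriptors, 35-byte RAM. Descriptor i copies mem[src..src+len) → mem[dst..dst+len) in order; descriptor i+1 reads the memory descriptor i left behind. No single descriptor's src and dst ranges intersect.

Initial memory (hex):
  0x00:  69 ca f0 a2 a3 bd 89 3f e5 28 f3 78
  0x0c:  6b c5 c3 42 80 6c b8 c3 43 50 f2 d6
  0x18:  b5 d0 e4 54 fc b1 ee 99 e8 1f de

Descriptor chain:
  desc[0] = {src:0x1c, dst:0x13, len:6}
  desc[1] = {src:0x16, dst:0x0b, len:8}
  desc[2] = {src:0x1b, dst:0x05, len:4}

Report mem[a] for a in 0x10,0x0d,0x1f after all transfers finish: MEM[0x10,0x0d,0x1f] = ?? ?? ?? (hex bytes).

MEM[0x10,0x0d,0x1f] = 54 1f 99

#0 dst[0x13+6] := {0xfc,0xb1,0xee,0x99,0xe8,0x1f}
#1 dst[0x0b+8] := {0x99,0xe8,0x1f,0xd0,0xe4,0x54,0xfc,0xb1}
#2 dst[0x05+4] := {0x54,0xfc,0xb1,0xee}
query mem[0x10]=0x54, mem[0x0d]=0x1f, mem[0x1f]=0x99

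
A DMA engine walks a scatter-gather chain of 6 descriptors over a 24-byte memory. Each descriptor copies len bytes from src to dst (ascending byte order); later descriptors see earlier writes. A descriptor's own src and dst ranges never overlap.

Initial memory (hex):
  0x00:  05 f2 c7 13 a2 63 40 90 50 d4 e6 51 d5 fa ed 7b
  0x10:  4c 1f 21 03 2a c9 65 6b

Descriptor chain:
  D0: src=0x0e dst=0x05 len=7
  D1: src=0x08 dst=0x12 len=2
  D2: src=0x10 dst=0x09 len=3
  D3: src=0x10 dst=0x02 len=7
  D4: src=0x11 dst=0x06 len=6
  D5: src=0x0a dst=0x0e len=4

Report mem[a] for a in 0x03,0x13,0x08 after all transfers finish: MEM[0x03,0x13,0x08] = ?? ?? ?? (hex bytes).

MEM[0x03,0x13,0x08] = 1f 21 21

  after D0: wrote 7B at 0x05 = ed7b4c1f21032a
  after D1: wrote 2B at 0x12 = 1f21
  after D2: wrote 3B at 0x09 = 4c1f1f
  after D3: wrote 7B at 0x02 = 4c1f1f212ac965
  after D4: wrote 6B at 0x06 = 1f1f212ac965
  after D5: wrote 4B at 0x0e = c965d5fa
query mem[0x03]=0x1f, mem[0x13]=0x21, mem[0x08]=0x21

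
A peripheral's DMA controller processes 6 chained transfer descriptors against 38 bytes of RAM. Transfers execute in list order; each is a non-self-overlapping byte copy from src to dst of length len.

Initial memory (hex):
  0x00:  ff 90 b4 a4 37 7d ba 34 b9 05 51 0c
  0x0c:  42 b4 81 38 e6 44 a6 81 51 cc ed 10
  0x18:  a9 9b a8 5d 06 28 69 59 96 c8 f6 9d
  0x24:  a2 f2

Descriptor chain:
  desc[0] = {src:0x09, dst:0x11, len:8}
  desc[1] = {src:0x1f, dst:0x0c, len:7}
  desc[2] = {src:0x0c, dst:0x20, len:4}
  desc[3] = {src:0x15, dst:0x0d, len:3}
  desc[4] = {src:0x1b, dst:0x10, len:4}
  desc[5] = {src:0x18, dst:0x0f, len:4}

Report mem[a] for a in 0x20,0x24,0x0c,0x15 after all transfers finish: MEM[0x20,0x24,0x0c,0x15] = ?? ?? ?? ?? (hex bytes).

MEM[0x20,0x24,0x0c,0x15] = 59 a2 59 b4

[0] 0x09->0x11 len=8 : 05 51 0c 42 b4 81 38 e6
[1] 0x1f->0x0c len=7 : 59 96 c8 f6 9d a2 f2
[2] 0x0c->0x20 len=4 : 59 96 c8 f6
[3] 0x15->0x0d len=3 : b4 81 38
[4] 0x1b->0x10 len=4 : 5d 06 28 69
[5] 0x18->0x0f len=4 : e6 9b a8 5d
query mem[0x20]=0x59, mem[0x24]=0xa2, mem[0x0c]=0x59, mem[0x15]=0xb4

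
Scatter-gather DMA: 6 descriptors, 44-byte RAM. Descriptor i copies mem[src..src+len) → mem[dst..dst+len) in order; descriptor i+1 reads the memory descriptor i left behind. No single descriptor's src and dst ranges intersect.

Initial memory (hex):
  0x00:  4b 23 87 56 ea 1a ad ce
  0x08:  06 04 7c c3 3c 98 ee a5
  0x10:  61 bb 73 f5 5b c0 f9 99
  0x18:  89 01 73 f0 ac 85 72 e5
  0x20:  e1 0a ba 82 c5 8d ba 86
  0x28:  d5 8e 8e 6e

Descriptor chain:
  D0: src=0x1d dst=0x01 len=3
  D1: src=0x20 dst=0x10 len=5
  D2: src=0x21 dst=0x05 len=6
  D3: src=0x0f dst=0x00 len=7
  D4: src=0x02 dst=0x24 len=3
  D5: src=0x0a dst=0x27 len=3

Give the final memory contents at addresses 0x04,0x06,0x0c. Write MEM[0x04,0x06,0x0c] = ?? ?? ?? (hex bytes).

D0: mem[0x01..0x03] <- [85 72 e5]
D1: mem[0x10..0x14] <- [e1 0a ba 82 c5]
D2: mem[0x05..0x0a] <- [0a ba 82 c5 8d ba]
D3: mem[0x00..0x06] <- [a5 e1 0a ba 82 c5 c0]
D4: mem[0x24..0x26] <- [0a ba 82]
D5: mem[0x27..0x29] <- [ba c3 3c]
query mem[0x04]=0x82, mem[0x06]=0xc0, mem[0x0c]=0x3c

MEM[0x04,0x06,0x0c] = 82 c0 3c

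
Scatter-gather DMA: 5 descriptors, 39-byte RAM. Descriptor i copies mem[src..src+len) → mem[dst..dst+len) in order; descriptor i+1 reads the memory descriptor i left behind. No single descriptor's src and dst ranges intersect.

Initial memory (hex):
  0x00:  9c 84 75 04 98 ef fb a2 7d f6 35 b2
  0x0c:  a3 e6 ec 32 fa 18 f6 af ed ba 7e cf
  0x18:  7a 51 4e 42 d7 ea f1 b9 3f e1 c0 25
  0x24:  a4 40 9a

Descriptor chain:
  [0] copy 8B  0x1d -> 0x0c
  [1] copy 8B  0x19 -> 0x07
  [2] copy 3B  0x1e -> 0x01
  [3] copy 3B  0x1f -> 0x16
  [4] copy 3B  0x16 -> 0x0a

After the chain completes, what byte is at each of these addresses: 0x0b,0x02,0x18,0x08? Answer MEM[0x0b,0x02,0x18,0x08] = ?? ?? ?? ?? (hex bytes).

MEM[0x0b,0x02,0x18,0x08] = 3f b9 e1 4e

D0: mem[0x0c..0x13] <- [ea f1 b9 3f e1 c0 25 a4]
D1: mem[0x07..0x0e] <- [51 4e 42 d7 ea f1 b9 3f]
D2: mem[0x01..0x03] <- [f1 b9 3f]
D3: mem[0x16..0x18] <- [b9 3f e1]
D4: mem[0x0a..0x0c] <- [b9 3f e1]
query mem[0x0b]=0x3f, mem[0x02]=0xb9, mem[0x18]=0xe1, mem[0x08]=0x4e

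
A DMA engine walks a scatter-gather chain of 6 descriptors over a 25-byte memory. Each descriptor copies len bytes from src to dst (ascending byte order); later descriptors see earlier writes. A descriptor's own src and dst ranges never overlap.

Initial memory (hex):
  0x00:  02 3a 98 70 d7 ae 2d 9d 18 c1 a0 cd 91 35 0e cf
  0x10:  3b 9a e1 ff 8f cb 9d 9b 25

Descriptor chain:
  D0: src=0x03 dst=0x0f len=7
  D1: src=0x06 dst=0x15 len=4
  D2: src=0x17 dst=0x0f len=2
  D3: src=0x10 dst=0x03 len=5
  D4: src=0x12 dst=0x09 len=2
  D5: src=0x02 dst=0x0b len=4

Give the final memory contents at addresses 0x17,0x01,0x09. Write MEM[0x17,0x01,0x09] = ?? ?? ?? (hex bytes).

MEM[0x17,0x01,0x09] = 18 3a 2d

[0] 0x03->0x0f len=7 : 70 d7 ae 2d 9d 18 c1
[1] 0x06->0x15 len=4 : 2d 9d 18 c1
[2] 0x17->0x0f len=2 : 18 c1
[3] 0x10->0x03 len=5 : c1 ae 2d 9d 18
[4] 0x12->0x09 len=2 : 2d 9d
[5] 0x02->0x0b len=4 : 98 c1 ae 2d
query mem[0x17]=0x18, mem[0x01]=0x3a, mem[0x09]=0x2d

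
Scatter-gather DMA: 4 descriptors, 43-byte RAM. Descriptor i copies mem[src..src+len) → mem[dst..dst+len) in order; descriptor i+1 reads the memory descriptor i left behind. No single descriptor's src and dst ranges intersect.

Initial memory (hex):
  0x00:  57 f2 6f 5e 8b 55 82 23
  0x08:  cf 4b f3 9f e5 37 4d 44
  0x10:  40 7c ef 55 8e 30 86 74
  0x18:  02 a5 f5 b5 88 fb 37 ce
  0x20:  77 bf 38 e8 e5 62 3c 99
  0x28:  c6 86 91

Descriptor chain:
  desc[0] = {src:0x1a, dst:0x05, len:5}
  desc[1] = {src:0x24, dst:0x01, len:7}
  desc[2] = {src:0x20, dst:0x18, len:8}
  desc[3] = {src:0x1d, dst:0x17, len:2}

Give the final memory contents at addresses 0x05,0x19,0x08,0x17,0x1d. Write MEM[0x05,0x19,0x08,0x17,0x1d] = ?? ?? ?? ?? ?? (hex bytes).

MEM[0x05,0x19,0x08,0x17,0x1d] = c6 bf fb 62 62

#0 dst[0x05+5] := {0xf5,0xb5,0x88,0xfb,0x37}
#1 dst[0x01+7] := {0xe5,0x62,0x3c,0x99,0xc6,0x86,0x91}
#2 dst[0x18+8] := {0x77,0xbf,0x38,0xe8,0xe5,0x62,0x3c,0x99}
#3 dst[0x17+2] := {0x62,0x3c}
query mem[0x05]=0xc6, mem[0x19]=0xbf, mem[0x08]=0xfb, mem[0x17]=0x62, mem[0x1d]=0x62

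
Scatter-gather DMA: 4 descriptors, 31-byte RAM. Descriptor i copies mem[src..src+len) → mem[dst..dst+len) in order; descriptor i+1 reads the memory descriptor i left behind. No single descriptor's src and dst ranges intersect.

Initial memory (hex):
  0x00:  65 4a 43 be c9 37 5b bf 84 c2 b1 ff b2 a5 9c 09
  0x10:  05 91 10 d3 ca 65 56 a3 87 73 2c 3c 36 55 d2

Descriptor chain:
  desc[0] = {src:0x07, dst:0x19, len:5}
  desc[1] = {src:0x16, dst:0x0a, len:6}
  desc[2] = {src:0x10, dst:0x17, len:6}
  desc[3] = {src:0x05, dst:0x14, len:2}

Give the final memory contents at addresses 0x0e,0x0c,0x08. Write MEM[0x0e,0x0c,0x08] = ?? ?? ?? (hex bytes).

D0: mem[0x19..0x1d] <- [bf 84 c2 b1 ff]
D1: mem[0x0a..0x0f] <- [56 a3 87 bf 84 c2]
D2: mem[0x17..0x1c] <- [05 91 10 d3 ca 65]
D3: mem[0x14..0x15] <- [37 5b]
query mem[0x0e]=0x84, mem[0x0c]=0x87, mem[0x08]=0x84

MEM[0x0e,0x0c,0x08] = 84 87 84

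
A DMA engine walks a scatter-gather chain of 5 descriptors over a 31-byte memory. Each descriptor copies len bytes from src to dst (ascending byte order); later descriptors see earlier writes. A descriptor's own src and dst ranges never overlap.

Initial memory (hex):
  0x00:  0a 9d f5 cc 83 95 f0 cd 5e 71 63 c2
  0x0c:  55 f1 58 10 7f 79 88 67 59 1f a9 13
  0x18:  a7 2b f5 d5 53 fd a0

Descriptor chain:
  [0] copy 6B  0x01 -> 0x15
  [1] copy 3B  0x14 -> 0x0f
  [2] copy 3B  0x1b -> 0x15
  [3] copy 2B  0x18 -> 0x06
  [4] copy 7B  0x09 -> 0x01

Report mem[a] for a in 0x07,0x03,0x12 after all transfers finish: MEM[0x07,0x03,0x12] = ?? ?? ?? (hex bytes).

MEM[0x07,0x03,0x12] = 59 c2 88

  after D0: wrote 6B at 0x15 = 9df5cc8395f0
  after D1: wrote 3B at 0x0f = 599df5
  after D2: wrote 3B at 0x15 = d553fd
  after D3: wrote 2B at 0x06 = 8395
  after D4: wrote 7B at 0x01 = 7163c255f15859
query mem[0x07]=0x59, mem[0x03]=0xc2, mem[0x12]=0x88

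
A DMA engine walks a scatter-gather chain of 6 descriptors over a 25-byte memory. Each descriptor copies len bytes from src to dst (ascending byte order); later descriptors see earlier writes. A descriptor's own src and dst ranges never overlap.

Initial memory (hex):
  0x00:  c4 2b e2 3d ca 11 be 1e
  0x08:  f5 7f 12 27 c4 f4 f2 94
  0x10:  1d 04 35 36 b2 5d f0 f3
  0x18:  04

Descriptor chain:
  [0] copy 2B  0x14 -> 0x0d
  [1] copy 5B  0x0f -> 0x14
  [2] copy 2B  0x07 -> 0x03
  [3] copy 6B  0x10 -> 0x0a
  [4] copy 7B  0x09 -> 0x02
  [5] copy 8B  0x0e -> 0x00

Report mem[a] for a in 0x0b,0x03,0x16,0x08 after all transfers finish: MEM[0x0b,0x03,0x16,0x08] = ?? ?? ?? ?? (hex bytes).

MEM[0x0b,0x03,0x16,0x08] = 04 04 04 1d

  after D0: wrote 2B at 0x0d = b25d
  after D1: wrote 5B at 0x14 = 941d043536
  after D2: wrote 2B at 0x03 = 1ef5
  after D3: wrote 6B at 0x0a = 1d043536941d
  after D4: wrote 7B at 0x02 = 7f1d043536941d
  after D5: wrote 8B at 0x00 = 941d1d043536941d
query mem[0x0b]=0x04, mem[0x03]=0x04, mem[0x16]=0x04, mem[0x08]=0x1d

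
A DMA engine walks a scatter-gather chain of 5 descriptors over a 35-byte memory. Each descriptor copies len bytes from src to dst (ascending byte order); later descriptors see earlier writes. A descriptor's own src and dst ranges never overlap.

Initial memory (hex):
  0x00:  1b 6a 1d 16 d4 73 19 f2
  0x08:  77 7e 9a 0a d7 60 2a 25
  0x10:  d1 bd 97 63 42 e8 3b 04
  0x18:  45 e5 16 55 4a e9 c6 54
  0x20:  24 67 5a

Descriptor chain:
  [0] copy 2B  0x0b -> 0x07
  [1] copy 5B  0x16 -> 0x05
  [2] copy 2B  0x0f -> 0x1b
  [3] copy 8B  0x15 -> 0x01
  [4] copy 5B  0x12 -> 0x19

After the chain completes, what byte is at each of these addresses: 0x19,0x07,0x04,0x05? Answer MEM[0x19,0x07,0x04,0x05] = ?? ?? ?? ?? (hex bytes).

MEM[0x19,0x07,0x04,0x05] = 97 25 45 e5

D0: mem[0x07..0x08] <- [0a d7]
D1: mem[0x05..0x09] <- [3b 04 45 e5 16]
D2: mem[0x1b..0x1c] <- [25 d1]
D3: mem[0x01..0x08] <- [e8 3b 04 45 e5 16 25 d1]
D4: mem[0x19..0x1d] <- [97 63 42 e8 3b]
query mem[0x19]=0x97, mem[0x07]=0x25, mem[0x04]=0x45, mem[0x05]=0xe5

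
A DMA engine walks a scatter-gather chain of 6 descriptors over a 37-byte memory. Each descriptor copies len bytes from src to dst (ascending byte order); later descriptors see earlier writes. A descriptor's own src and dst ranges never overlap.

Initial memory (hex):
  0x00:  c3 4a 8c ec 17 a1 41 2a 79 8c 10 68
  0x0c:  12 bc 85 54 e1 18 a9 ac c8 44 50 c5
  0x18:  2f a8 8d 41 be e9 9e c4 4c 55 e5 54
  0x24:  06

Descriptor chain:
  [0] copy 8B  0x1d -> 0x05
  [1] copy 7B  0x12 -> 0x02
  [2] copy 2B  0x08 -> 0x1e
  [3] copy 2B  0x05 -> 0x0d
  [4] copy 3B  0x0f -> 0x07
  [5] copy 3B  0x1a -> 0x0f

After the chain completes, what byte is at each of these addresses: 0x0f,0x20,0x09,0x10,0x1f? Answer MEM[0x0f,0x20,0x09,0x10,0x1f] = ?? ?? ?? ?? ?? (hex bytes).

#0 dst[0x05+8] := {0xe9,0x9e,0xc4,0x4c,0x55,0xe5,0x54,0x06}
#1 dst[0x02+7] := {0xa9,0xac,0xc8,0x44,0x50,0xc5,0x2f}
#2 dst[0x1e+2] := {0x2f,0x55}
#3 dst[0x0d+2] := {0x44,0x50}
#4 dst[0x07+3] := {0x54,0xe1,0x18}
#5 dst[0x0f+3] := {0x8d,0x41,0xbe}
query mem[0x0f]=0x8d, mem[0x20]=0x4c, mem[0x09]=0x18, mem[0x10]=0x41, mem[0x1f]=0x55

MEM[0x0f,0x20,0x09,0x10,0x1f] = 8d 4c 18 41 55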